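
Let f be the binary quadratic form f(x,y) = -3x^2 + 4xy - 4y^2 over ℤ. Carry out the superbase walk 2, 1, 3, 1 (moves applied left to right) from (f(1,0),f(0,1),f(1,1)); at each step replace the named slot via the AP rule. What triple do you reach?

start (-3,-4,-3) = (f(1,0),f(0,1),f(1,1))
replace slot 2: 2·((-3)+(-3)) − (-4) = -8 → (-3,-8,-3)
replace slot 1: 2·((-8)+(-3)) − (-3) = -19 → (-19,-8,-3)
replace slot 3: 2·((-19)+(-8)) − (-3) = -51 → (-19,-8,-51)
replace slot 1: 2·((-8)+(-51)) − (-19) = -99 → (-99,-8,-51)

-99,-8,-51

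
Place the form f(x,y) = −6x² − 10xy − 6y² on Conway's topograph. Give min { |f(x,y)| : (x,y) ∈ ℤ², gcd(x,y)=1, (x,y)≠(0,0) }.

translate: b→-2 (≡10 mod 12), so (6,10,6)→(6,-2,2)
flip: (6,-2,2)→(2,2,6)
reduced (well bottom): (2,2,6) with a≤c, −a<b≤a
well minimum |f| = |-2| = 2 (negative-definite)

2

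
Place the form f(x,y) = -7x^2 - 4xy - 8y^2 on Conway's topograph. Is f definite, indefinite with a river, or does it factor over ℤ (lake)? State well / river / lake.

D = b²−4ac = (-4)² − 4·(-7)·(-8) = -208
D < 0 ⇒ definite ⇒ every region one sign ⇒ single well

well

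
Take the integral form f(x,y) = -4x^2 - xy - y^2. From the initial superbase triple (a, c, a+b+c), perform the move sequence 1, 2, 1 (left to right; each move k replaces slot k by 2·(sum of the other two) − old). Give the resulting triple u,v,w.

start (-4,-1,-6) = (f(1,0),f(0,1),f(1,1))
replace slot 1: 2·((-1)+(-6)) − (-4) = -10 → (-10,-1,-6)
replace slot 2: 2·((-10)+(-6)) − (-1) = -31 → (-10,-31,-6)
replace slot 1: 2·((-31)+(-6)) − (-10) = -64 → (-64,-31,-6)

-64,-31,-6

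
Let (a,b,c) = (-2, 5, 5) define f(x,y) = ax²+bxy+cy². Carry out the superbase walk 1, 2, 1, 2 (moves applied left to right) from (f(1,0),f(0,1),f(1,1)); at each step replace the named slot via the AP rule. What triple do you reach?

start (-2,5,8) = (f(1,0),f(0,1),f(1,1))
replace slot 1: 2·(5+8) − (-2) = 28 → (28,5,8)
replace slot 2: 2·(28+8) − 5 = 67 → (28,67,8)
replace slot 1: 2·(67+8) − 28 = 122 → (122,67,8)
replace slot 2: 2·(122+8) − 67 = 193 → (122,193,8)

122,193,8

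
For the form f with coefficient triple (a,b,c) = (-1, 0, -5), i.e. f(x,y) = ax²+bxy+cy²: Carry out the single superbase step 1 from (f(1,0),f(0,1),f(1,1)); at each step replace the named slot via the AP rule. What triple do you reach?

start (-1,-5,-6) = (f(1,0),f(0,1),f(1,1))
replace slot 1: 2·((-5)+(-6)) − (-1) = -21 → (-21,-5,-6)

-21,-5,-6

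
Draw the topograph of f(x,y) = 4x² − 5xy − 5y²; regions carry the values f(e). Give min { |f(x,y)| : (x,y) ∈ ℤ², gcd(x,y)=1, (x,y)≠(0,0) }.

descent: ρ → (-5,5,4)  [lands on river]
river: ρ → (4,3,-6)
river: ρ → (-6,9,1)
river: ρ → (1,9,-6)
river: ρ → (-6,3,4)
river: ρ → (4,5,-5)
closes: descent 1, river 6
min |a| on river = 1

1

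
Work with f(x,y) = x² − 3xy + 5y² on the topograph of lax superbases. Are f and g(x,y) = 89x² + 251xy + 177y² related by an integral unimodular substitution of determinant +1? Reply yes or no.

D₁ = -11, D₂ = -11
f: translate: b→1 (≡-3 mod 2), so (1,-3,5)→(1,1,3)
f: reduced (well bottom): (1,1,3) with a≤c, −a<b≤a
g: translate: b→73 (≡251 mod 178), so (89,251,177)→(89,73,15)
g: flip: (89,73,15)→(15,-73,89)
g: translate: b→-13 (≡-73 mod 30), so (15,-73,89)→(15,-13,3)
g: flip: (15,-13,3)→(3,13,15)
g: translate: b→1 (≡13 mod 6), so (3,13,15)→(3,1,1)
g: flip: (3,1,1)→(1,-1,3)
g: translate: b→1 (≡-1 mod 2), so (1,-1,3)→(1,1,3)
g: reduced (well bottom): (1,1,3) with a≤c, −a<b≤a
reduced forms (1, 1, 3) vs (1, 1, 3) ⇒ equivalent

yes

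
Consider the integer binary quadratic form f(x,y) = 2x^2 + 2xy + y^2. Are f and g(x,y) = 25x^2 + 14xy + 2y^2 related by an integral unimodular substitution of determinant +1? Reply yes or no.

D₁ = -4, D₂ = -4
f: flip: (2,2,1)→(1,-2,2)
f: translate: b→0 (≡-2 mod 2), so (1,-2,2)→(1,0,1)
f: reduced (well bottom): (1,0,1) with a≤c, −a<b≤a
g: flip: (25,14,2)→(2,-14,25)
g: translate: b→2 (≡-14 mod 4), so (2,-14,25)→(2,2,1)
g: flip: (2,2,1)→(1,-2,2)
g: translate: b→0 (≡-2 mod 2), so (1,-2,2)→(1,0,1)
g: reduced (well bottom): (1,0,1) with a≤c, −a<b≤a
reduced forms (1, 0, 1) vs (1, 0, 1) ⇒ equivalent

yes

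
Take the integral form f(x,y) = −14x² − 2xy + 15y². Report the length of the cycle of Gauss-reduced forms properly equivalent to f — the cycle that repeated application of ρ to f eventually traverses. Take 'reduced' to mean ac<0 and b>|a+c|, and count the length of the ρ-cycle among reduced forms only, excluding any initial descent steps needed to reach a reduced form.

D = 844, ⌊√D⌋ = 29
descent: ρ → (15,2,-14)  [lands on river]
river: ρ → (-14,26,3)
river: ρ → (3,28,-5)
river: ρ → (-5,22,18)
river: ρ → (18,14,-9)
river: ρ → (-9,22,10)
river: ρ → (10,18,-13)
river: ρ → (-13,8,15)
river: ρ → (15,22,-6)
river: ρ → (-6,26,7)
river: ρ → (7,16,-21)
river: ρ → (-21,26,2)
river: ρ → (2,26,-21)
river: ρ → (-21,16,7)
river: ρ → (7,26,-6)
river: ρ → (-6,22,15)
river: ρ → (15,8,-13)
river: ρ → (-13,18,10)
river: ρ → (10,22,-9)
river: ρ → (-9,14,18)
river: ρ → (18,22,-5)
river: ρ → (-5,28,3)
river: ρ → (3,26,-14)
river: ρ → (-14,2,15)
river: ρ → (15,28,-1)
river: ρ → (-1,28,15)
ρ-cycle length = 26 (tail of 1 descent step not counted)

26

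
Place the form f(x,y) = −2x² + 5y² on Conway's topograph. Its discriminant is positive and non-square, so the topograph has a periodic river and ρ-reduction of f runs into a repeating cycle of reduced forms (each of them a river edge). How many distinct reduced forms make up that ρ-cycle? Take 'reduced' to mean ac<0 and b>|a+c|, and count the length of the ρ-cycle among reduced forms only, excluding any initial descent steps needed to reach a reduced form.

D = 40, ⌊√D⌋ = 6
descent: ρ → (5,0,-2)
descent: ρ → (-2,4,3)  [lands on river]
river: ρ → (3,2,-3)
river: ρ → (-3,4,2)
river: ρ → (2,4,-3)
river: ρ → (-3,2,3)
river: ρ → (3,4,-2)
ρ-cycle length = 6 (tail of 2 descent steps not counted)

6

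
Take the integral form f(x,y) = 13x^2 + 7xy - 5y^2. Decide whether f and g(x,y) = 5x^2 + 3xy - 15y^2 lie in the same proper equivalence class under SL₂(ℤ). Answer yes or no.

D₁ = 309, D₂ = 309
river cycle of f (length 6): (-5, 13, 7), (7, 15, -3), (-3, 15, 7), (7, 13, -5), (-5, 17, 1), (1, 17, -5)
river cycle of g (length 6): (5, 13, -7), (-7, 15, 3), (3, 15, -7), (-7, 13, 5), (5, 17, -1), (-1, 17, 5)
cycles differ ⇒ inequivalent

no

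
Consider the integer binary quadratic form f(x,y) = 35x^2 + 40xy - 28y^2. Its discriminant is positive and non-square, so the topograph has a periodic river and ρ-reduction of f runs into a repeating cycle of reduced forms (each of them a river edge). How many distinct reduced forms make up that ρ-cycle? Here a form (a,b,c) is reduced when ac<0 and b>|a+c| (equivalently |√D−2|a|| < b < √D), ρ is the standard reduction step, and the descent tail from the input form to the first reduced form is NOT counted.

D = 5520, ⌊√D⌋ = 74
river: ρ → (-28,72,3)
river: ρ → (3,72,-28)
river: ρ → (-28,40,35)
river: ρ → (35,30,-33)
river: ρ → (-33,36,32)
river: ρ → (32,28,-37)
river: ρ → (-37,46,23)
river: ρ → (23,46,-37)
river: ρ → (-37,28,32)
river: ρ → (32,36,-33)
river: ρ → (-33,30,35)
river: ρ → (35,40,-28)
ρ-cycle length = 12 (tail of 0 descent steps not counted)

12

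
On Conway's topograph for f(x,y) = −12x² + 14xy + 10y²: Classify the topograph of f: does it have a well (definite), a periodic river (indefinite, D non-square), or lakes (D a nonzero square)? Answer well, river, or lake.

D = b²−4ac = 14² − 4·(-12)·10 = 676
D = 26² is a perfect square ⇒ form factors over ℤ ⇒ lakes

lake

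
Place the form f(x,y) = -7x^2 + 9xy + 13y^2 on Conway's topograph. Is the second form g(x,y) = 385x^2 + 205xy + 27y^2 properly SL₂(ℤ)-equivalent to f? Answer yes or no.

D₁ = 445, D₂ = 445
river cycle of f (length 6): (13, 17, -3), (-3, 19, 7), (7, 9, -13), (-13, 17, 3), (3, 19, -7), (-7, 9, 13)
river cycle of g (length 6): (-3, 19, 7), (7, 9, -13), (-13, 17, 3), (3, 19, -7), (-7, 9, 13), (13, 17, -3)
cycles coincide ⇒ equivalent

yes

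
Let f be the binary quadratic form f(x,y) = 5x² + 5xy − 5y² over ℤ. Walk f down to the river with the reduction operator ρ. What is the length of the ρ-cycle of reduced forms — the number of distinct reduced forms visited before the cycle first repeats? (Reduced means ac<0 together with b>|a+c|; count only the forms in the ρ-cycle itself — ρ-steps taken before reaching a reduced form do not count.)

D = 125, ⌊√D⌋ = 11
river: ρ → (-5,5,5)
river: ρ → (5,5,-5)
ρ-cycle length = 2 (tail of 0 descent steps not counted)

2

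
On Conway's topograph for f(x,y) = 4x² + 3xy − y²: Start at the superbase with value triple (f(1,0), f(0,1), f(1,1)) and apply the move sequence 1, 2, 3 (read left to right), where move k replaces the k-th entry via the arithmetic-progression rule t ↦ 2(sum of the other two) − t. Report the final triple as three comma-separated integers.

start (4,-1,6) = (f(1,0),f(0,1),f(1,1))
replace slot 1: 2·((-1)+6) − 4 = 6 → (6,-1,6)
replace slot 2: 2·(6+6) − (-1) = 25 → (6,25,6)
replace slot 3: 2·(6+25) − 6 = 56 → (6,25,56)

6,25,56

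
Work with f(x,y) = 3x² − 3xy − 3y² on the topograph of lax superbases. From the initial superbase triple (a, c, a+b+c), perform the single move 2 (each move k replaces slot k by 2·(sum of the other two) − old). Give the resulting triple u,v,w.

start (3,-3,-3) = (f(1,0),f(0,1),f(1,1))
replace slot 2: 2·(3+(-3)) − (-3) = 3 → (3,3,-3)

3,3,-3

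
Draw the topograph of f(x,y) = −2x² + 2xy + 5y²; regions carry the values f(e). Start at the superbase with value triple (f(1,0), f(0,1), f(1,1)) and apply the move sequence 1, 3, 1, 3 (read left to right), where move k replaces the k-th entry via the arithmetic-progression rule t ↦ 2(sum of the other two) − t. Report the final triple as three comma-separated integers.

start (-2,5,5) = (f(1,0),f(0,1),f(1,1))
replace slot 1: 2·(5+5) − (-2) = 22 → (22,5,5)
replace slot 3: 2·(22+5) − 5 = 49 → (22,5,49)
replace slot 1: 2·(5+49) − 22 = 86 → (86,5,49)
replace slot 3: 2·(86+5) − 49 = 133 → (86,5,133)

86,5,133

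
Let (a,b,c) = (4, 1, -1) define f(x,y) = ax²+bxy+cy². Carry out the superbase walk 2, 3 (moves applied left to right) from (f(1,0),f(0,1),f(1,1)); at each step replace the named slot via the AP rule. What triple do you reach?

start (4,-1,4) = (f(1,0),f(0,1),f(1,1))
replace slot 2: 2·(4+4) − (-1) = 17 → (4,17,4)
replace slot 3: 2·(4+17) − 4 = 38 → (4,17,38)

4,17,38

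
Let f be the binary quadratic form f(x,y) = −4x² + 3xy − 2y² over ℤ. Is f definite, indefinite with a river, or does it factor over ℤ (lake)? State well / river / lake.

D = b²−4ac = 3² − 4·(-4)·(-2) = -23
D < 0 ⇒ definite ⇒ every region one sign ⇒ single well

well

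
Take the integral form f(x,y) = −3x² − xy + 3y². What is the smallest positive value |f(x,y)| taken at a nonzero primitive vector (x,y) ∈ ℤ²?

descent: ρ → (3,1,-3)  [lands on river]
river: ρ → (-3,5,1)
river: ρ → (1,5,-3)
river: ρ → (-3,1,3)
river: ρ → (3,5,-1)
river: ρ → (-1,5,3)
closes: descent 1, river 6
min |a| on river = 1

1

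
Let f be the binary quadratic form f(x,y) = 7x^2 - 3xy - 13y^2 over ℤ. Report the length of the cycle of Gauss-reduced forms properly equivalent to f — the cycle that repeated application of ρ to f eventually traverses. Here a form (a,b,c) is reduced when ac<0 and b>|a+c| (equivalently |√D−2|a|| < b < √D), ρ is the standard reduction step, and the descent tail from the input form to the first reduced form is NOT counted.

D = 373, ⌊√D⌋ = 19
descent: ρ → (-13,3,7)
descent: ρ → (7,11,-9)  [lands on river]
river: ρ → (-9,7,9)
river: ρ → (9,11,-7)
river: ρ → (-7,17,3)
river: ρ → (3,19,-1)
river: ρ → (-1,19,3)
river: ρ → (3,17,-7)
river: ρ → (-7,11,9)
river: ρ → (9,7,-9)
river: ρ → (-9,11,7)
river: ρ → (7,17,-3)
river: ρ → (-3,19,1)
river: ρ → (1,19,-3)
river: ρ → (-3,17,7)
ρ-cycle length = 14 (tail of 2 descent steps not counted)

14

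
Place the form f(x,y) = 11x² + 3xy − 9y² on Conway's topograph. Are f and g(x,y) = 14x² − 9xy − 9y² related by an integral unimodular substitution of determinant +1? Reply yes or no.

D₁ = 405, D₂ = 585
discriminants differ ⇒ not SL₂(ℤ)-equivalent

no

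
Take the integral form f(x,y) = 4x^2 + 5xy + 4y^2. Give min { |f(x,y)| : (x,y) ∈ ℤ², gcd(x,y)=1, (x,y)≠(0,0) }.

translate: b→-3 (≡5 mod 8), so (4,5,4)→(4,-3,3)
flip: (4,-3,3)→(3,3,4)
reduced (well bottom): (3,3,4) with a≤c, −a<b≤a
well minimum = a = 3

3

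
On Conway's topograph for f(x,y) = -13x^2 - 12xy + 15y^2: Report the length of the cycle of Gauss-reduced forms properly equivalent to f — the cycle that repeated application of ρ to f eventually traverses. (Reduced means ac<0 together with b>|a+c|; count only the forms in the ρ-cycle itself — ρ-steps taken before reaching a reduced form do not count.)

D = 924, ⌊√D⌋ = 30
descent: ρ → (15,12,-13)  [lands on river]
river: ρ → (-13,14,14)
river: ρ → (14,14,-13)
river: ρ → (-13,12,15)
river: ρ → (15,18,-10)
river: ρ → (-10,22,11)
river: ρ → (11,22,-10)
river: ρ → (-10,18,15)
ρ-cycle length = 8 (tail of 1 descent step not counted)

8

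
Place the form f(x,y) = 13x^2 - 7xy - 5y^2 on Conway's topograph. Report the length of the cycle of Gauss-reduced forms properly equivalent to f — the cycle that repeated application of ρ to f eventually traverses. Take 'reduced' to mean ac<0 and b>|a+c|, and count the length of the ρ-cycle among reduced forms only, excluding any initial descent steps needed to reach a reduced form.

D = 309, ⌊√D⌋ = 17
descent: ρ → (-5,17,1)  [lands on river]
river: ρ → (1,17,-5)
river: ρ → (-5,13,7)
river: ρ → (7,15,-3)
river: ρ → (-3,15,7)
river: ρ → (7,13,-5)
ρ-cycle length = 6 (tail of 1 descent step not counted)

6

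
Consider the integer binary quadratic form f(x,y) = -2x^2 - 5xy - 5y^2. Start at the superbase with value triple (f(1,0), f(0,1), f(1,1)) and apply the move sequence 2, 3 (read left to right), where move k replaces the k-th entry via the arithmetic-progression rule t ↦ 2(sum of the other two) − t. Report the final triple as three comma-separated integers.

start (-2,-5,-12) = (f(1,0),f(0,1),f(1,1))
replace slot 2: 2·((-2)+(-12)) − (-5) = -23 → (-2,-23,-12)
replace slot 3: 2·((-2)+(-23)) − (-12) = -38 → (-2,-23,-38)

-2,-23,-38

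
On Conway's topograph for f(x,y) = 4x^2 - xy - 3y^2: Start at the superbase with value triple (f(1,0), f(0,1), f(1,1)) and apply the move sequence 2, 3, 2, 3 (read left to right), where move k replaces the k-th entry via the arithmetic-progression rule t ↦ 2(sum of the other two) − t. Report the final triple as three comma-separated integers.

start (4,-3,0) = (f(1,0),f(0,1),f(1,1))
replace slot 2: 2·(4+0) − (-3) = 11 → (4,11,0)
replace slot 3: 2·(4+11) − 0 = 30 → (4,11,30)
replace slot 2: 2·(4+30) − 11 = 57 → (4,57,30)
replace slot 3: 2·(4+57) − 30 = 92 → (4,57,92)

4,57,92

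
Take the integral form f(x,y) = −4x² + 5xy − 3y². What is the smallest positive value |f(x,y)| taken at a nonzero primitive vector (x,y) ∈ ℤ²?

translate: b→3 (≡-5 mod 8), so (4,-5,3)→(4,3,2)
flip: (4,3,2)→(2,-3,4)
translate: b→1 (≡-3 mod 4), so (2,-3,4)→(2,1,3)
reduced (well bottom): (2,1,3) with a≤c, −a<b≤a
well minimum |f| = |-2| = 2 (negative-definite)

2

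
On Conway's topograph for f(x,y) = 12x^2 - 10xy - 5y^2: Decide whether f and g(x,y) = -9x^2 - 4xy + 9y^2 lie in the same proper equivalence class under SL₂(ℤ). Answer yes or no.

D₁ = 340, D₂ = 340
river cycle of f (length 14): (-5, 10, 12), (12, 14, -3), (-3, 16, 7), (7, 12, -7), (-7, 16, 3), (3, 14, -12), (-12, 10, 5), (5, 10, -12), (-12, 14, 3), (3, 16, -7), … (4 more)
river cycle of g (length 10): (9, 4, -9), (-9, 14, 4), (4, 18, -1), (-1, 18, 4), (4, 14, -9), (-9, 4, 9), (9, 14, -4), (-4, 18, 1), (1, 18, -4), (-4, 14, 9)
cycles differ ⇒ inequivalent

no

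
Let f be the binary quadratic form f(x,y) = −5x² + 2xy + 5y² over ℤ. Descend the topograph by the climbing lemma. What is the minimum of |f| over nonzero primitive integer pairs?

river: ρ → (5,8,-2)
river: ρ → (-2,8,5)
river: ρ → (5,2,-5)
river: ρ → (-5,8,2)
river: ρ → (2,8,-5)
river: ρ → (-5,2,5)
closes: descent 0, river 6
min |a| on river = 2

2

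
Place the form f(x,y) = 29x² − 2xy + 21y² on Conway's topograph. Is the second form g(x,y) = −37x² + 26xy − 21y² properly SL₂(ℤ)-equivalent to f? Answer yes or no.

D₁ = -2432, D₂ = -2432
f: flip: (29,-2,21)→(21,2,29)
f: reduced (well bottom): (21,2,29) with a≤c, −a<b≤a
g is negative-definite; reduce −g:
−g: flip: (37,-26,21)→(21,26,37)
−g: translate: b→-16 (≡26 mod 42), so (21,26,37)→(21,-16,32)
−g: reduced (well bottom): (21,-16,32) with a≤c, −a<b≤a
flip sign back: reduced form of g is (-21,16,-32)
reduced forms (21, 2, 29) vs (-21, 16, -32) ⇒ inequivalent

no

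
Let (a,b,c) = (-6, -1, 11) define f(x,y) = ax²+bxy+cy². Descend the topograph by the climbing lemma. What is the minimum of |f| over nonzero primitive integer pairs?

descent: ρ → (11,1,-6)
descent: ρ → (-6,11,6)  [lands on river]
river: ρ → (6,13,-4)
river: ρ → (-4,11,9)
river: ρ → (9,7,-6)
river: ρ → (-6,5,10)
river: ρ → (10,15,-1)
river: ρ → (-1,15,10)
river: ρ → (10,5,-6)
river: ρ → (-6,7,9)
river: ρ → (9,11,-4)
river: ρ → (-4,13,6)
river: ρ → (6,11,-6)
river: ρ → (-6,13,4)
river: ρ → (4,11,-9)
river: ρ → (-9,7,6)
river: ρ → (6,5,-10)
river: ρ → (-10,15,1)
river: ρ → (1,15,-10)
river: ρ → (-10,5,6)
river: ρ → (6,7,-9)
river: ρ → (-9,11,4)
river: ρ → (4,13,-6)
closes: descent 2, river 22
min |a| on river = 1

1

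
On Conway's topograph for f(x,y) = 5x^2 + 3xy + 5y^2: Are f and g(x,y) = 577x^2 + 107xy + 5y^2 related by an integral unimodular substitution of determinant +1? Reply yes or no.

D₁ = -91, D₂ = -91
f: reduced (well bottom): (5,3,5) with a≤c, −a<b≤a
g: flip: (577,107,5)→(5,-107,577)
g: translate: b→3 (≡-107 mod 10), so (5,-107,577)→(5,3,5)
g: reduced (well bottom): (5,3,5) with a≤c, −a<b≤a
reduced forms (5, 3, 5) vs (5, 3, 5) ⇒ equivalent

yes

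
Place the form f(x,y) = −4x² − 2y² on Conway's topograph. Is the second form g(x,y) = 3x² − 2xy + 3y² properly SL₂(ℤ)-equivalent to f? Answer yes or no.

D₁ = -32, D₂ = -32
f is negative-definite; reduce −f:
−f: flip: (4,0,2)→(2,0,4)
−f: reduced (well bottom): (2,0,4) with a≤c, −a<b≤a
flip sign back: reduced form of f is (-2,0,-4)
g: flip: (3,-2,3)→(3,2,3)
g: reduced (well bottom): (3,2,3) with a≤c, −a<b≤a
reduced forms (-2, 0, -4) vs (3, 2, 3) ⇒ inequivalent

no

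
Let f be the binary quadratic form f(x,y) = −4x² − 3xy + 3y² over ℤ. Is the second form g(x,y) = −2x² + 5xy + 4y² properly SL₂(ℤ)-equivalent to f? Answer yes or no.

D₁ = 57, D₂ = 57
river cycle of f (length 6): (3, 3, -4), (-4, 5, 2), (2, 7, -1), (-1, 7, 2), (2, 5, -4), (-4, 3, 3)
river cycle of g (length 6): (4, 3, -3), (-3, 3, 4), (4, 5, -2), (-2, 7, 1), (1, 7, -2), (-2, 5, 4)
cycles differ ⇒ inequivalent

no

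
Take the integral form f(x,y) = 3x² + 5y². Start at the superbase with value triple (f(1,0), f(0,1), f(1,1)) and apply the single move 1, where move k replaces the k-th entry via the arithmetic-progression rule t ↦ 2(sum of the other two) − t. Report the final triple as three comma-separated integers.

start (3,5,8) = (f(1,0),f(0,1),f(1,1))
replace slot 1: 2·(5+8) − 3 = 23 → (23,5,8)

23,5,8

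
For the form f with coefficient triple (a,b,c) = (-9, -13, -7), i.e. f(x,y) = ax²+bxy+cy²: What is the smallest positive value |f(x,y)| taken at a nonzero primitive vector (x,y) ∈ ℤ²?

translate: b→-5 (≡13 mod 18), so (9,13,7)→(9,-5,3)
flip: (9,-5,3)→(3,5,9)
translate: b→-1 (≡5 mod 6), so (3,5,9)→(3,-1,7)
reduced (well bottom): (3,-1,7) with a≤c, −a<b≤a
well minimum |f| = |-3| = 3 (negative-definite)

3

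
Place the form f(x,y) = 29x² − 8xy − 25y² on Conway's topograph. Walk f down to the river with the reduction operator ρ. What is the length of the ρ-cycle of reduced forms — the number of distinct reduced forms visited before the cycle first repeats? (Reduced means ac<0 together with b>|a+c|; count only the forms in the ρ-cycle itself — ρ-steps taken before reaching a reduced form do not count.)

D = 2964, ⌊√D⌋ = 54
descent: ρ → (-25,8,29)  [lands on river]
river: ρ → (29,50,-4)
river: ρ → (-4,54,3)
river: ρ → (3,54,-4)
river: ρ → (-4,50,29)
river: ρ → (29,8,-25)
river: ρ → (-25,42,12)
river: ρ → (12,54,-1)
river: ρ → (-1,54,12)
river: ρ → (12,42,-25)
ρ-cycle length = 10 (tail of 1 descent step not counted)

10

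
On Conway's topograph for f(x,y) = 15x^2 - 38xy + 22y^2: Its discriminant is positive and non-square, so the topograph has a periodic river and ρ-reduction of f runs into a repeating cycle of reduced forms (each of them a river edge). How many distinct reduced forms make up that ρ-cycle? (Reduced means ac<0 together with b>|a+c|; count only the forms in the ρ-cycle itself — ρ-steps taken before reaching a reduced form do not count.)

D = 124, ⌊√D⌋ = 11
descent: ρ → (22,-6,-1)
descent: ρ → (-1,10,6)  [lands on river]
river: ρ → (6,2,-5)
river: ρ → (-5,8,3)
river: ρ → (3,10,-2)
river: ρ → (-2,10,3)
river: ρ → (3,8,-5)
river: ρ → (-5,2,6)
river: ρ → (6,10,-1)
ρ-cycle length = 8 (tail of 2 descent steps not counted)

8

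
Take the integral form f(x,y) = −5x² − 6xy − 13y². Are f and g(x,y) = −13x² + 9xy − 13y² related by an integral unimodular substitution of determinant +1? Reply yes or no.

D₁ = -224, D₂ = -595
discriminants differ ⇒ not SL₂(ℤ)-equivalent

no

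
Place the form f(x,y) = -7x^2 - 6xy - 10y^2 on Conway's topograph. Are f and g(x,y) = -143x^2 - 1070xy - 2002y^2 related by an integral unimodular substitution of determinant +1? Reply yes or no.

D₁ = -244, D₂ = -244
f is negative-definite; reduce −f:
−f: reduced (well bottom): (7,6,10) with a≤c, −a<b≤a
flip sign back: reduced form of f is (-7,-6,-10)
g is negative-definite; reduce −g:
−g: translate: b→-74 (≡1070 mod 286), so (143,1070,2002)→(143,-74,10)
−g: flip: (143,-74,10)→(10,74,143)
−g: translate: b→-6 (≡74 mod 20), so (10,74,143)→(10,-6,7)
−g: flip: (10,-6,7)→(7,6,10)
−g: reduced (well bottom): (7,6,10) with a≤c, −a<b≤a
flip sign back: reduced form of g is (-7,-6,-10)
reduced forms (-7, -6, -10) vs (-7, -6, -10) ⇒ equivalent

yes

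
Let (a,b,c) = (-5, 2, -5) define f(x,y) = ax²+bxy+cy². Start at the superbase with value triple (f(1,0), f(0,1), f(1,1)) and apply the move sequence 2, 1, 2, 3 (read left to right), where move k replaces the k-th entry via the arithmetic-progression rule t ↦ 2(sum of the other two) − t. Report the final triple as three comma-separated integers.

start (-5,-5,-8) = (f(1,0),f(0,1),f(1,1))
replace slot 2: 2·((-5)+(-8)) − (-5) = -21 → (-5,-21,-8)
replace slot 1: 2·((-21)+(-8)) − (-5) = -53 → (-53,-21,-8)
replace slot 2: 2·((-53)+(-8)) − (-21) = -101 → (-53,-101,-8)
replace slot 3: 2·((-53)+(-101)) − (-8) = -300 → (-53,-101,-300)

-53,-101,-300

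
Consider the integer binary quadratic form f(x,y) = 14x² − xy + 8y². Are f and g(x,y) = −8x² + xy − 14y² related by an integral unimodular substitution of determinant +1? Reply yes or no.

D₁ = -447, D₂ = -447
f: flip: (14,-1,8)→(8,1,14)
f: reduced (well bottom): (8,1,14) with a≤c, −a<b≤a
g is negative-definite; reduce −g:
−g: reduced (well bottom): (8,-1,14) with a≤c, −a<b≤a
flip sign back: reduced form of g is (-8,1,-14)
reduced forms (8, 1, 14) vs (-8, 1, -14) ⇒ inequivalent

no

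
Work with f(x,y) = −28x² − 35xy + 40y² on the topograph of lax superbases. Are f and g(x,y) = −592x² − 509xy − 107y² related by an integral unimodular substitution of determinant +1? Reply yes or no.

D₁ = 5705, D₂ = 5705
river cycle of f (length 26): (40, 35, -28), (-28, 21, 47), (47, 73, -2), (-2, 75, 10), (10, 65, -37), (-37, 9, 38), (38, 67, -8), (-8, 61, 62), (62, 63, -7), (-7, 63, 62), … (16 more)
river cycle of g (length 26): (-2, 75, 10), (10, 65, -37), (-37, 9, 38), (38, 67, -8), (-8, 61, 62), (62, 63, -7), (-7, 63, 62), (62, 61, -8), (-8, 67, 38), (38, 9, -37), … (16 more)
cycles coincide ⇒ equivalent

yes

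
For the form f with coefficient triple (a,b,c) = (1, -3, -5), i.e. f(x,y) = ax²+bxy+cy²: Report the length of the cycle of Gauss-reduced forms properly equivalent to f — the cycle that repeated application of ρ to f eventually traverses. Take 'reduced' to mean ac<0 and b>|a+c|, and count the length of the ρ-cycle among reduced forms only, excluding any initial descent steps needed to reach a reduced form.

D = 29, ⌊√D⌋ = 5
descent: ρ → (-5,3,1)
descent: ρ → (1,5,-1)  [lands on river]
river: ρ → (-1,5,1)
ρ-cycle length = 2 (tail of 2 descent steps not counted)

2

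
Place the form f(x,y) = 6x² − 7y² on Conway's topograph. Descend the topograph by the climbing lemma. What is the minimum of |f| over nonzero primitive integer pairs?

descent: ρ → (-7,0,6)
descent: ρ → (6,12,-1)  [lands on river]
river: ρ → (-1,12,6)
closes: descent 2, river 2
min |a| on river = 1

1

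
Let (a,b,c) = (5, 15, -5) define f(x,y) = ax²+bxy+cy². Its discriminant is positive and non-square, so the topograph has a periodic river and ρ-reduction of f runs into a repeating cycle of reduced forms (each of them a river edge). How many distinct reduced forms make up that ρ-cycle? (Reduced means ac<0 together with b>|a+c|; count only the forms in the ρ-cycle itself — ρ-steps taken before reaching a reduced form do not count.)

D = 325, ⌊√D⌋ = 18
river: ρ → (-5,15,5)
river: ρ → (5,15,-5)
ρ-cycle length = 2 (tail of 0 descent steps not counted)

2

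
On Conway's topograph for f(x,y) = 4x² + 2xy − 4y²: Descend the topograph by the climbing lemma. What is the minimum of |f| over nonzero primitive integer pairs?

river: ρ → (-4,6,2)
river: ρ → (2,6,-4)
river: ρ → (-4,2,4)
river: ρ → (4,6,-2)
river: ρ → (-2,6,4)
river: ρ → (4,2,-4)
closes: descent 0, river 6
min |a| on river = 2

2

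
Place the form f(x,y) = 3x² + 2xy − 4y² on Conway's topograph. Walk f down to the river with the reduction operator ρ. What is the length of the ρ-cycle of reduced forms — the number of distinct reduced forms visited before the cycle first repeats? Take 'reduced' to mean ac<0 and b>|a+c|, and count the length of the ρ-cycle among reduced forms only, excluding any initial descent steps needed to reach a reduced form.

D = 52, ⌊√D⌋ = 7
river: ρ → (-4,6,1)
river: ρ → (1,6,-4)
river: ρ → (-4,2,3)
river: ρ → (3,4,-3)
river: ρ → (-3,2,4)
river: ρ → (4,6,-1)
river: ρ → (-1,6,4)
river: ρ → (4,2,-3)
river: ρ → (-3,4,3)
river: ρ → (3,2,-4)
ρ-cycle length = 10 (tail of 0 descent steps not counted)

10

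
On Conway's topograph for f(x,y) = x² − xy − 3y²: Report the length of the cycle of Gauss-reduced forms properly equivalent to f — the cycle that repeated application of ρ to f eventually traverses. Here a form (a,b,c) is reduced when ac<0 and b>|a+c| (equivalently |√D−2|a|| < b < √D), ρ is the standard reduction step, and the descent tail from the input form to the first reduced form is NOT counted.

D = 13, ⌊√D⌋ = 3
descent: ρ → (-3,1,1)
descent: ρ → (1,3,-1)  [lands on river]
river: ρ → (-1,3,1)
ρ-cycle length = 2 (tail of 2 descent steps not counted)

2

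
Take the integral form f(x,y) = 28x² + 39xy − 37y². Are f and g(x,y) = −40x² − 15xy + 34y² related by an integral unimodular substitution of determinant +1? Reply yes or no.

D₁ = 5665, D₂ = 5665
river cycle of f (length 58): (-37, 35, 30), (30, 25, -42), (-42, 59, 13), (13, 71, -12), (-12, 73, 7), (7, 67, -42), (-42, 17, 32), (32, 47, -27), (-27, 61, 18), (18, 47, -48), … (48 more)
river cycle of g (length 58): (34, 15, -40), (-40, 65, 9), (9, 61, -54), (-54, 47, 16), (16, 49, -51), (-51, 53, 14), (14, 59, -39), (-39, 19, 34), (34, 49, -24), (-24, 47, 36), … (48 more)
cycles differ ⇒ inequivalent

no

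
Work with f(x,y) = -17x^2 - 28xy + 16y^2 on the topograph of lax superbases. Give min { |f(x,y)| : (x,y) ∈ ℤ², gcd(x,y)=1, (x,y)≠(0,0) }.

descent: ρ → (16,28,-17)  [lands on river]
river: ρ → (-17,40,4)
river: ρ → (4,40,-17)
river: ρ → (-17,28,16)
river: ρ → (16,36,-9)
river: ρ → (-9,36,16)
closes: descent 1, river 6
min |a| on river = 4

4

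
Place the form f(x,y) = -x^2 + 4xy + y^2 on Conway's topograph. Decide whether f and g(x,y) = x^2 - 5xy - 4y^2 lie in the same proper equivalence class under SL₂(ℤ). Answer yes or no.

D₁ = 20, D₂ = 41
discriminants differ ⇒ not SL₂(ℤ)-equivalent

no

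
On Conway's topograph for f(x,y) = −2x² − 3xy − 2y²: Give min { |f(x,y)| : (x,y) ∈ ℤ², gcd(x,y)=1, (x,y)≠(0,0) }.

translate: b→-1 (≡3 mod 4), so (2,3,2)→(2,-1,1)
flip: (2,-1,1)→(1,1,2)
reduced (well bottom): (1,1,2) with a≤c, −a<b≤a
well minimum |f| = |-1| = 1 (negative-definite)

1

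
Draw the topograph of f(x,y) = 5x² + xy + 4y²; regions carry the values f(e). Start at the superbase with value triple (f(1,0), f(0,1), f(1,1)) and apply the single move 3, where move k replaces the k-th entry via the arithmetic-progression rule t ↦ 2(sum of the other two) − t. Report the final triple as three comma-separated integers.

start (5,4,10) = (f(1,0),f(0,1),f(1,1))
replace slot 3: 2·(5+4) − 10 = 8 → (5,4,8)

5,4,8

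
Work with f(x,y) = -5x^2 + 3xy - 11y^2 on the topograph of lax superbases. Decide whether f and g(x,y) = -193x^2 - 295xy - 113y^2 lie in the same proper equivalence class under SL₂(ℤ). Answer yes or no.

D₁ = -211, D₂ = -211
f is negative-definite; reduce −f:
−f: reduced (well bottom): (5,-3,11) with a≤c, −a<b≤a
flip sign back: reduced form of f is (-5,3,-11)
g is negative-definite; reduce −g:
−g: translate: b→-91 (≡295 mod 386), so (193,295,113)→(193,-91,11)
−g: flip: (193,-91,11)→(11,91,193)
−g: translate: b→3 (≡91 mod 22), so (11,91,193)→(11,3,5)
−g: flip: (11,3,5)→(5,-3,11)
−g: reduced (well bottom): (5,-3,11) with a≤c, −a<b≤a
flip sign back: reduced form of g is (-5,3,-11)
reduced forms (-5, 3, -11) vs (-5, 3, -11) ⇒ equivalent

yes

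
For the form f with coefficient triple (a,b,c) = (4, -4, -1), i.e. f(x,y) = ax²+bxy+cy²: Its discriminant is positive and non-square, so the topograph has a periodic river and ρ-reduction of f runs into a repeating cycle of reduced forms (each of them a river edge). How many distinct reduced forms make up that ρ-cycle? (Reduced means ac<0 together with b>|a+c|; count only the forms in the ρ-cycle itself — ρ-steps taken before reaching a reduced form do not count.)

D = 32, ⌊√D⌋ = 5
descent: ρ → (-1,4,4)  [lands on river]
river: ρ → (4,4,-1)
ρ-cycle length = 2 (tail of 1 descent step not counted)

2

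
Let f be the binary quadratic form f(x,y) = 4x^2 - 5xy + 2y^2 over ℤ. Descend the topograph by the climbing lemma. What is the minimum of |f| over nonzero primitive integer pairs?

translate: b→3 (≡-5 mod 8), so (4,-5,2)→(4,3,1)
flip: (4,3,1)→(1,-3,4)
translate: b→1 (≡-3 mod 2), so (1,-3,4)→(1,1,2)
reduced (well bottom): (1,1,2) with a≤c, −a<b≤a
well minimum = a = 1

1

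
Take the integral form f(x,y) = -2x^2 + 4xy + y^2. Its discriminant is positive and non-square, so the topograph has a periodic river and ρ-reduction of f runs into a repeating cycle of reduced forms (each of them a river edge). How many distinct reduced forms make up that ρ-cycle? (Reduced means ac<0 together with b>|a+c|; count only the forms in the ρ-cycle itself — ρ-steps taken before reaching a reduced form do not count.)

D = 24, ⌊√D⌋ = 4
river: ρ → (1,4,-2)
river: ρ → (-2,4,1)
ρ-cycle length = 2 (tail of 0 descent steps not counted)

2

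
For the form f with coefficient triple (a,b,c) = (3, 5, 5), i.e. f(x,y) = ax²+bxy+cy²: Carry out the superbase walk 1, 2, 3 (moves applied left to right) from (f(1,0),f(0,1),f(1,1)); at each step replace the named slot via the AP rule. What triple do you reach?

start (3,5,13) = (f(1,0),f(0,1),f(1,1))
replace slot 1: 2·(5+13) − 3 = 33 → (33,5,13)
replace slot 2: 2·(33+13) − 5 = 87 → (33,87,13)
replace slot 3: 2·(33+87) − 13 = 227 → (33,87,227)

33,87,227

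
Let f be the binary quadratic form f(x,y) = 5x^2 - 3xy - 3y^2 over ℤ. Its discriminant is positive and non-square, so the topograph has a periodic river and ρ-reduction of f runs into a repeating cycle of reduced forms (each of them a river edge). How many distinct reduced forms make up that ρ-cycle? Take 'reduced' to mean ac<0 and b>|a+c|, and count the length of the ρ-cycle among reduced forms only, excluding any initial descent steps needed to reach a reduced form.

D = 69, ⌊√D⌋ = 8
descent: ρ → (-3,3,5)  [lands on river]
river: ρ → (5,7,-1)
river: ρ → (-1,7,5)
river: ρ → (5,3,-3)
ρ-cycle length = 4 (tail of 1 descent step not counted)

4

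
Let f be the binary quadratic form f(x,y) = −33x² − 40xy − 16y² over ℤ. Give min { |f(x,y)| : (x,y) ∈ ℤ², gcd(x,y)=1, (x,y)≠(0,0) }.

translate: b→-26 (≡40 mod 66), so (33,40,16)→(33,-26,9)
flip: (33,-26,9)→(9,26,33)
translate: b→8 (≡26 mod 18), so (9,26,33)→(9,8,16)
reduced (well bottom): (9,8,16) with a≤c, −a<b≤a
well minimum |f| = |-9| = 9 (negative-definite)

9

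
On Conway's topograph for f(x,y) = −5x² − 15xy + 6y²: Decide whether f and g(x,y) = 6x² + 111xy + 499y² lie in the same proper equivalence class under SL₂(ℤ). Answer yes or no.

D₁ = 345, D₂ = 345
river cycle of f (length 10): (6, 15, -5), (-5, 15, 6), (6, 9, -11), (-11, 13, 4), (4, 11, -14), (-14, 17, 1), (1, 17, -14), (-14, 11, 4), (4, 13, -11), (-11, 9, 6)
river cycle of g (length 10): (6, 15, -5), (-5, 15, 6), (6, 9, -11), (-11, 13, 4), (4, 11, -14), (-14, 17, 1), (1, 17, -14), (-14, 11, 4), (4, 13, -11), (-11, 9, 6)
cycles coincide ⇒ equivalent

yes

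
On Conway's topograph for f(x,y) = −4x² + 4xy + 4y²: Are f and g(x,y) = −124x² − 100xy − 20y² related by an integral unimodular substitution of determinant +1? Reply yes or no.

D₁ = 80, D₂ = 80
river cycle of f (length 2): (4, 4, -4), (-4, 4, 4)
river cycle of g (length 2): (-4, 4, 4), (4, 4, -4)
cycles coincide ⇒ equivalent

yes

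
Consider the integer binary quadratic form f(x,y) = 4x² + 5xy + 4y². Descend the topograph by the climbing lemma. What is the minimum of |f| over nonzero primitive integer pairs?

translate: b→-3 (≡5 mod 8), so (4,5,4)→(4,-3,3)
flip: (4,-3,3)→(3,3,4)
reduced (well bottom): (3,3,4) with a≤c, −a<b≤a
well minimum = a = 3

3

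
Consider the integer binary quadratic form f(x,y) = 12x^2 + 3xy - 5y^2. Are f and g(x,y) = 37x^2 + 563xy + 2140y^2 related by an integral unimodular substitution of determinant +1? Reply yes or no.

D₁ = 249, D₂ = 249
river cycle of f (length 16): (-5, 7, 10), (10, 13, -2), (-2, 15, 3), (3, 15, -2), (-2, 13, 10), (10, 7, -5), (-5, 13, 4), (4, 11, -8), (-8, 5, 7), (7, 9, -6), … (6 more)
river cycle of g (length 16): (4, 13, -5), (-5, 7, 10), (10, 13, -2), (-2, 15, 3), (3, 15, -2), (-2, 13, 10), (10, 7, -5), (-5, 13, 4), (4, 11, -8), (-8, 5, 7), … (6 more)
cycles coincide ⇒ equivalent

yes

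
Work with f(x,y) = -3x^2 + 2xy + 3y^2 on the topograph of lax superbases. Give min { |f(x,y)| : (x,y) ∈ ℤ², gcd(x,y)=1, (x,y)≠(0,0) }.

river: ρ → (3,4,-2)
river: ρ → (-2,4,3)
river: ρ → (3,2,-3)
river: ρ → (-3,4,2)
river: ρ → (2,4,-3)
river: ρ → (-3,2,3)
closes: descent 0, river 6
min |a| on river = 2

2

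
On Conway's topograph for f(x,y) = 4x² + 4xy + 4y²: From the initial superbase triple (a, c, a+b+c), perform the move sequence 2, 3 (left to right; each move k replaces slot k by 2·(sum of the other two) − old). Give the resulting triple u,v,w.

start (4,4,12) = (f(1,0),f(0,1),f(1,1))
replace slot 2: 2·(4+12) − 4 = 28 → (4,28,12)
replace slot 3: 2·(4+28) − 12 = 52 → (4,28,52)

4,28,52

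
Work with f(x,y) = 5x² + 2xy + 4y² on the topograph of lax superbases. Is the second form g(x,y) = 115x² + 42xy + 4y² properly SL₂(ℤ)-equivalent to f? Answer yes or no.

D₁ = -76, D₂ = -76
f: flip: (5,2,4)→(4,-2,5)
f: reduced (well bottom): (4,-2,5) with a≤c, −a<b≤a
g: flip: (115,42,4)→(4,-42,115)
g: translate: b→-2 (≡-42 mod 8), so (4,-42,115)→(4,-2,5)
g: reduced (well bottom): (4,-2,5) with a≤c, −a<b≤a
reduced forms (4, -2, 5) vs (4, -2, 5) ⇒ equivalent

yes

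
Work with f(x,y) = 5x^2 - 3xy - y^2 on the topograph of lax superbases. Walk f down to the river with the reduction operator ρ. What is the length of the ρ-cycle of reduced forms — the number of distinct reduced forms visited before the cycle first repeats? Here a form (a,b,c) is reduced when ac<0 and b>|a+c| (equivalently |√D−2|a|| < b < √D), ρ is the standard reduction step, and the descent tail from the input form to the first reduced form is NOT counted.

D = 29, ⌊√D⌋ = 5
descent: ρ → (-1,5,1)  [lands on river]
river: ρ → (1,5,-1)
ρ-cycle length = 2 (tail of 1 descent step not counted)

2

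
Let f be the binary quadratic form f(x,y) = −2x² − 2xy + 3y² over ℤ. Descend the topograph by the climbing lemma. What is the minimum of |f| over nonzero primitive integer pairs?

descent: ρ → (3,2,-2)  [lands on river]
river: ρ → (-2,2,3)
river: ρ → (3,4,-1)
river: ρ → (-1,4,3)
closes: descent 1, river 4
min |a| on river = 1

1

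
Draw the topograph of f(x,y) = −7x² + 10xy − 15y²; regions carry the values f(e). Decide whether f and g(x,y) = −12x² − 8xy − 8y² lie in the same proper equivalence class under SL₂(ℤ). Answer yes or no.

D₁ = -320, D₂ = -320
f is negative-definite; reduce −f:
−f: translate: b→4 (≡-10 mod 14), so (7,-10,15)→(7,4,12)
−f: reduced (well bottom): (7,4,12) with a≤c, −a<b≤a
flip sign back: reduced form of f is (-7,-4,-12)
g is negative-definite; reduce −g:
−g: flip: (12,8,8)→(8,-8,12)
−g: translate: b→8 (≡-8 mod 16), so (8,-8,12)→(8,8,12)
−g: reduced (well bottom): (8,8,12) with a≤c, −a<b≤a
flip sign back: reduced form of g is (-8,-8,-12)
reduced forms (-7, -4, -12) vs (-8, -8, -12) ⇒ inequivalent

no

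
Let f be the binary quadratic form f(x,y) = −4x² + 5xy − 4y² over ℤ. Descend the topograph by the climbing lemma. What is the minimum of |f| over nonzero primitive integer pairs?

translate: b→3 (≡-5 mod 8), so (4,-5,4)→(4,3,3)
flip: (4,3,3)→(3,-3,4)
translate: b→3 (≡-3 mod 6), so (3,-3,4)→(3,3,4)
reduced (well bottom): (3,3,4) with a≤c, −a<b≤a
well minimum |f| = |-3| = 3 (negative-definite)

3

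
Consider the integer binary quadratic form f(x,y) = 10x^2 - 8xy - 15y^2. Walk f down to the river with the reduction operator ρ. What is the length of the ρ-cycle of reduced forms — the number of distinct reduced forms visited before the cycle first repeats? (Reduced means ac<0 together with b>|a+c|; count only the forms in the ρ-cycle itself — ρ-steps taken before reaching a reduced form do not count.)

D = 664, ⌊√D⌋ = 25
descent: ρ → (-15,8,10)  [lands on river]
river: ρ → (10,12,-13)
river: ρ → (-13,14,9)
river: ρ → (9,22,-5)
river: ρ → (-5,18,17)
river: ρ → (17,16,-6)
river: ρ → (-6,20,11)
river: ρ → (11,24,-2)
river: ρ → (-2,24,11)
river: ρ → (11,20,-6)
river: ρ → (-6,16,17)
river: ρ → (17,18,-5)
river: ρ → (-5,22,9)
river: ρ → (9,14,-13)
river: ρ → (-13,12,10)
river: ρ → (10,8,-15)
river: ρ → (-15,22,3)
river: ρ → (3,20,-22)
river: ρ → (-22,24,1)
river: ρ → (1,24,-22)
river: ρ → (-22,20,3)
river: ρ → (3,22,-15)
ρ-cycle length = 22 (tail of 1 descent step not counted)

22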